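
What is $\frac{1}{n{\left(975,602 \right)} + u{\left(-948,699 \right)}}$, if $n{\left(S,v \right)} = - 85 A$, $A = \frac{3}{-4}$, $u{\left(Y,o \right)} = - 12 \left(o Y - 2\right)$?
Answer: $\frac{4}{31807647} \approx 1.2576 \cdot 10^{-7}$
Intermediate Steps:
$u{\left(Y,o \right)} = 24 - 12 Y o$ ($u{\left(Y,o \right)} = - 12 \left(Y o - 2\right) = - 12 \left(-2 + Y o\right) = 24 - 12 Y o$)
$A = - \frac{3}{4}$ ($A = 3 \left(- \frac{1}{4}\right) = - \frac{3}{4} \approx -0.75$)
$n{\left(S,v \right)} = \frac{255}{4}$ ($n{\left(S,v \right)} = \left(-85\right) \left(- \frac{3}{4}\right) = \frac{255}{4}$)
$\frac{1}{n{\left(975,602 \right)} + u{\left(-948,699 \right)}} = \frac{1}{\frac{255}{4} - \left(-24 - 7951824\right)} = \frac{1}{\frac{255}{4} + \left(24 + 7951824\right)} = \frac{1}{\frac{255}{4} + 7951848} = \frac{1}{\frac{31807647}{4}} = \frac{4}{31807647}$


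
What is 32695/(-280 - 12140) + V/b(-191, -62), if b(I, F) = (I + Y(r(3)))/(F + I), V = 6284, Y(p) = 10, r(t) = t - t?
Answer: 3948008809/449604 ≈ 8781.1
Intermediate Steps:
r(t) = 0
b(I, F) = (10 + I)/(F + I) (b(I, F) = (I + 10)/(F + I) = (10 + I)/(F + I))
32695/(-280 - 12140) + V/b(-191, -62) = 32695/(-280 - 12140) + 6284/(((10 - 191)/(-62 - 191))) = 32695/(-12420) + 6284/((-181/(-253))) = 32695*(-1/12420) + 6284/((-1/253*(-181))) = -6539/2484 + 6284/(181/253) = -6539/2484 + 6284*(253/181) = -6539/2484 + 1589852/181 = 3948008809/449604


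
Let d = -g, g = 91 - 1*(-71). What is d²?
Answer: 26244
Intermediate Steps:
g = 162 (g = 91 + 71 = 162)
d = -162 (d = -1*162 = -162)
d² = (-162)² = 26244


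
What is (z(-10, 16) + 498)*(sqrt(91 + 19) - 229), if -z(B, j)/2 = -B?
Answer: -109462 + 478*sqrt(110) ≈ -1.0445e+5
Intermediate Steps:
z(B, j) = 2*B (z(B, j) = -(-2)*B = 2*B)
(z(-10, 16) + 498)*(sqrt(91 + 19) - 229) = (2*(-10) + 498)*(sqrt(91 + 19) - 229) = (-20 + 498)*(sqrt(110) - 229) = 478*(-229 + sqrt(110)) = -109462 + 478*sqrt(110)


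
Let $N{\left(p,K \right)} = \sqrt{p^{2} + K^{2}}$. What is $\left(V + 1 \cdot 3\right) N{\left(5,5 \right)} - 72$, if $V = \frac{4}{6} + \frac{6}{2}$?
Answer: $-72 + \frac{100 \sqrt{2}}{3} \approx -24.86$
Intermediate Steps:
$V = \frac{11}{3}$ ($V = 4 \cdot \frac{1}{6} + 6 \cdot \frac{1}{2} = \frac{2}{3} + 3 = \frac{11}{3} \approx 3.6667$)
$N{\left(p,K \right)} = \sqrt{K^{2} + p^{2}}$
$\left(V + 1 \cdot 3\right) N{\left(5,5 \right)} - 72 = \left(\frac{11}{3} + 1 \cdot 3\right) \sqrt{5^{2} + 5^{2}} - 72 = \left(\frac{11}{3} + 3\right) \sqrt{25 + 25} - 72 = \frac{20 \sqrt{50}}{3} - 72 = \frac{20 \cdot 5 \sqrt{2}}{3} - 72 = \frac{100 \sqrt{2}}{3} - 72 = -72 + \frac{100 \sqrt{2}}{3}$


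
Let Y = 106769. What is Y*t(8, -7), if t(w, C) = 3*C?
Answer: -2242149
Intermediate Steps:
Y*t(8, -7) = 106769*(3*(-7)) = 106769*(-21) = -2242149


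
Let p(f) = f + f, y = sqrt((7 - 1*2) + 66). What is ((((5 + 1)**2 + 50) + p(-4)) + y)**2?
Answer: (78 + sqrt(71))**2 ≈ 7469.5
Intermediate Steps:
y = sqrt(71) (y = sqrt((7 - 2) + 66) = sqrt(5 + 66) = sqrt(71) ≈ 8.4261)
p(f) = 2*f
((((5 + 1)**2 + 50) + p(-4)) + y)**2 = ((((5 + 1)**2 + 50) + 2*(-4)) + sqrt(71))**2 = (((6**2 + 50) - 8) + sqrt(71))**2 = (((36 + 50) - 8) + sqrt(71))**2 = ((86 - 8) + sqrt(71))**2 = (78 + sqrt(71))**2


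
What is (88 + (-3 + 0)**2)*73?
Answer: 7081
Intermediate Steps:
(88 + (-3 + 0)**2)*73 = (88 + (-3)**2)*73 = (88 + 9)*73 = 97*73 = 7081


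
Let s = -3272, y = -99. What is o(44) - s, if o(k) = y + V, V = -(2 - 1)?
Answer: 3172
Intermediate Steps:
V = -1 (V = -1*1 = -1)
o(k) = -100 (o(k) = -99 - 1 = -100)
o(44) - s = -100 - 1*(-3272) = -100 + 3272 = 3172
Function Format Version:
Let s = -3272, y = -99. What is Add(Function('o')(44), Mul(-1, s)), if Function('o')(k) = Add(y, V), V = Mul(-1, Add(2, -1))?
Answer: 3172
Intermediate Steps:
V = -1 (V = Mul(-1, 1) = -1)
Function('o')(k) = -100 (Function('o')(k) = Add(-99, -1) = -100)
Add(Function('o')(44), Mul(-1, s)) = Add(-100, Mul(-1, -3272)) = Add(-100, 3272) = 3172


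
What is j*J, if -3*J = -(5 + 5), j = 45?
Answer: 150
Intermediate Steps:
J = 10/3 (J = -(-1)*(5 + 5)/3 = -(-1)*10/3 = -⅓*(-10) = 10/3 ≈ 3.3333)
j*J = 45*(10/3) = 150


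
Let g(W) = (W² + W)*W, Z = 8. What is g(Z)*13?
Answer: 7488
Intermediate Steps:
g(W) = W*(W + W²) (g(W) = (W + W²)*W = W*(W + W²))
g(Z)*13 = (8²*(1 + 8))*13 = (64*9)*13 = 576*13 = 7488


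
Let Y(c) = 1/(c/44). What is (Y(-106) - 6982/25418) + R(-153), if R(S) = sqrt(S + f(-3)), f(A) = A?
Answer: -464621/673577 + 2*I*sqrt(39) ≈ -0.68978 + 12.49*I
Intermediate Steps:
R(S) = sqrt(-3 + S) (R(S) = sqrt(S - 3) = sqrt(-3 + S))
Y(c) = 44/c (Y(c) = 1/(c*(1/44)) = 1/(c/44) = 44/c)
(Y(-106) - 6982/25418) + R(-153) = (44/(-106) - 6982/25418) + sqrt(-3 - 153) = (44*(-1/106) - 6982*1/25418) + sqrt(-156) = (-22/53 - 3491/12709) + 2*I*sqrt(39) = -464621/673577 + 2*I*sqrt(39)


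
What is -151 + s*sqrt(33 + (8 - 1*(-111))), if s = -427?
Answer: -151 - 854*sqrt(38) ≈ -5415.4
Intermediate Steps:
-151 + s*sqrt(33 + (8 - 1*(-111))) = -151 - 427*sqrt(33 + (8 - 1*(-111))) = -151 - 427*sqrt(33 + (8 + 111)) = -151 - 427*sqrt(33 + 119) = -151 - 854*sqrt(38)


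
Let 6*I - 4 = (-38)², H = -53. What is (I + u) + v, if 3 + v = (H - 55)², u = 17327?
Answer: 87688/3 ≈ 29229.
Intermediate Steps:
I = 724/3 (I = ⅔ + (⅙)*(-38)² = ⅔ + (⅙)*1444 = ⅔ + 722/3 = 724/3 ≈ 241.33)
v = 11661 (v = -3 + (-53 - 55)² = -3 + (-108)² = -3 + 11664 = 11661)
(I + u) + v = (724/3 + 17327) + 11661 = 52705/3 + 11661 = 87688/3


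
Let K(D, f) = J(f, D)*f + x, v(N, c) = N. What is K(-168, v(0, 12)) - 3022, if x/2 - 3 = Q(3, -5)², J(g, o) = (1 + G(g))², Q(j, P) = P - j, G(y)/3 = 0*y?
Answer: -2888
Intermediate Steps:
G(y) = 0 (G(y) = 3*(0*y) = 3*0 = 0)
J(g, o) = 1 (J(g, o) = (1 + 0)² = 1² = 1)
x = 134 (x = 6 + 2*(-5 - 1*3)² = 6 + 2*(-5 - 3)² = 6 + 2*(-8)² = 6 + 2*64 = 6 + 128 = 134)
K(D, f) = 134 + f (K(D, f) = 1*f + 134 = f + 134 = 134 + f)
K(-168, v(0, 12)) - 3022 = (134 + 0) - 3022 = 134 - 3022 = -2888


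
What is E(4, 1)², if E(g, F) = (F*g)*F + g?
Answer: 64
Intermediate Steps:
E(g, F) = g + g*F² (E(g, F) = g*F² + g = g + g*F²)
E(4, 1)² = (4*(1 + 1²))² = (4*(1 + 1))² = (4*2)² = 8² = 64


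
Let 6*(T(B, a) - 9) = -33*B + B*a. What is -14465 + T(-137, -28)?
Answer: -78379/6 ≈ -13063.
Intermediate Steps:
T(B, a) = 9 - 11*B/2 + B*a/6 (T(B, a) = 9 + (-33*B + B*a)/6 = 9 + (-11*B/2 + B*a/6) = 9 - 11*B/2 + B*a/6)
-14465 + T(-137, -28) = -14465 + (9 - 11/2*(-137) + (1/6)*(-137)*(-28)) = -14465 + (9 + 1507/2 + 1918/3) = -14465 + 8411/6 = -78379/6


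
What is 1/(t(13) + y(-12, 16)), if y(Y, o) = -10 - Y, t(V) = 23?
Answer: 1/25 ≈ 0.040000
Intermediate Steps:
1/(t(13) + y(-12, 16)) = 1/(23 + (-10 - 1*(-12))) = 1/(23 + (-10 + 12)) = 1/(23 + 2) = 1/25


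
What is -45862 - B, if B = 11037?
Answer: -56899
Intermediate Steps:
-45862 - B = -45862 - 1*11037 = -45862 - 11037 = -56899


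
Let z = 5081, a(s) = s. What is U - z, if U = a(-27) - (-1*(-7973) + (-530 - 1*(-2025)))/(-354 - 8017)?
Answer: -42749600/8371 ≈ -5106.9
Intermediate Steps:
U = -216549/8371 (U = -27 - (-1*(-7973) + (-530 - 1*(-2025)))/(-354 - 8017) = -27 - (7973 + (-530 + 2025))/(-8371) = -27 - (7973 + 1495)*(-1)/8371 = -27 - 9468*(-1)/8371 = -27 - 1*(-9468/8371) = -27 + 9468/8371 = -216549/8371 ≈ -25.869)
U - z = -216549/8371 - 1*5081 = -216549/8371 - 5081 = -42749600/8371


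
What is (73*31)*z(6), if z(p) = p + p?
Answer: 27156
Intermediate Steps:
z(p) = 2*p
(73*31)*z(6) = (73*31)*(2*6) = 2263*12 = 27156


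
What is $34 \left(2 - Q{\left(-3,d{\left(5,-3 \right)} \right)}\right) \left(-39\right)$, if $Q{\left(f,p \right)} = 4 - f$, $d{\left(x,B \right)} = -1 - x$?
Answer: $6630$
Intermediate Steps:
$34 \left(2 - Q{\left(-3,d{\left(5,-3 \right)} \right)}\right) \left(-39\right) = 34 \left(2 - \left(4 - -3\right)\right) \left(-39\right) = 34 \left(2 - \left(4 + 3\right)\right) \left(-39\right) = 34 \left(2 - 7\right) \left(-39\right) = 34 \left(-5\right) \left(-39\right) = \left(-170\right) \left(-39\right) = 6630$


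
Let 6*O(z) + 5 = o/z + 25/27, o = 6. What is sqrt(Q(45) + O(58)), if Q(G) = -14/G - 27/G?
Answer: I*sqrt(10714630)/2610 ≈ 1.2541*I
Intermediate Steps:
Q(G) = -41/G
O(z) = -55/81 + 1/z (O(z) = -5/6 + (6/z + 25/27)/6 = -5/6 + (25/27 + 6/z)/6 = -5/6 + (25/162 + 1/z) = -55/81 + 1/z)
sqrt(Q(45) + O(58)) = sqrt(-41/45 + (-55/81 + 1/58)) = sqrt(-41*1/45 + (-55/81 + 1/58)) = sqrt(-41/45 - 3109/4698) = sqrt(-36947/23490) = I*sqrt(10714630)/2610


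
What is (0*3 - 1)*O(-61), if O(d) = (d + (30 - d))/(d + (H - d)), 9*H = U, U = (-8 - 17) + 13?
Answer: 45/2 ≈ 22.500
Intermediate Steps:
U = -12 (U = -25 + 13 = -12)
H = -4/3 (H = (⅑)*(-12) = -4/3 ≈ -1.3333)
O(d) = -45/2 (O(d) = (d + (30 - d))/(d + (-4/3 - d)) = 30/(-4/3) = 30*(-¾) = -45/2)
(0*3 - 1)*O(-61) = (0*3 - 1)*(-45/2) = (0 - 1)*(-45/2) = -1*(-45/2) = 45/2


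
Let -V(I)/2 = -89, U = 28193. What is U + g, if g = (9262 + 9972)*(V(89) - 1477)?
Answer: -24956773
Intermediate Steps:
V(I) = 178 (V(I) = -2*(-89) = 178)
g = -24984966 (g = (9262 + 9972)*(178 - 1477) = 19234*(-1299) = -24984966)
U + g = 28193 - 24984966 = -24956773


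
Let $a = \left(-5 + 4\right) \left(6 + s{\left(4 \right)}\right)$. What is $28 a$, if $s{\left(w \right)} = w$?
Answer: $-280$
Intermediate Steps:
$a = -10$ ($a = \left(-5 + 4\right) \left(6 + 4\right) = \left(-1\right) 10 = -10$)
$28 a = 28 \left(-10\right) = -280$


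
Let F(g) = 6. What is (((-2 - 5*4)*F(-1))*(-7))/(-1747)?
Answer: -924/1747 ≈ -0.52891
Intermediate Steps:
(((-2 - 5*4)*F(-1))*(-7))/(-1747) = (((-2 - 5*4)*6)*(-7))/(-1747) = (((-2 - 20)*6)*(-7))*(-1/1747) = (-22*6*(-7))*(-1/1747) = -132*(-7)*(-1/1747) = 924*(-1/1747) = -924/1747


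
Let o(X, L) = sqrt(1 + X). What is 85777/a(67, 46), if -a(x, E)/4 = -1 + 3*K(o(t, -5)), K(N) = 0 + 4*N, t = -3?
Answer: 85777/1156 + 257331*I*sqrt(2)/289 ≈ 74.202 + 1259.2*I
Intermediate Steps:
K(N) = 4*N
a(x, E) = 4 - 48*I*sqrt(2) (a(x, E) = -4*(-1 + 3*(4*sqrt(1 - 3))) = -4*(-1 + 3*(4*sqrt(-2))) = -4*(-1 + 3*(4*(I*sqrt(2)))) = -4*(-1 + 3*(4*I*sqrt(2))) = -4*(-1 + 12*I*sqrt(2)) = 4 - 48*I*sqrt(2))
85777/a(67, 46) = 85777/(4 - 48*I*sqrt(2))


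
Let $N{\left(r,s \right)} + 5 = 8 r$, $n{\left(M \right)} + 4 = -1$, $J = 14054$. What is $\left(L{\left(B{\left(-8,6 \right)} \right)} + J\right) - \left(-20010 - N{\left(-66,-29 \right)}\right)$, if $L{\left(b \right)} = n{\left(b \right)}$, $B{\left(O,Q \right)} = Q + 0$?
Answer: $33526$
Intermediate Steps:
$B{\left(O,Q \right)} = Q$
$n{\left(M \right)} = -5$ ($n{\left(M \right)} = -4 - 1 = -5$)
$N{\left(r,s \right)} = -5 + 8 r$
$L{\left(b \right)} = -5$
$\left(L{\left(B{\left(-8,6 \right)} \right)} + J\right) - \left(-20010 - N{\left(-66,-29 \right)}\right) = \left(-5 + 14054\right) - \left(-20010 - \left(-5 + 8 \left(-66\right)\right)\right) = 14049 - \left(-20010 - \left(-5 - 528\right)\right) = 14049 - \left(-20010 - -533\right) = 14049 - \left(-20010 + 533\right) = 14049 - -19477 = 14049 + 19477 = 33526$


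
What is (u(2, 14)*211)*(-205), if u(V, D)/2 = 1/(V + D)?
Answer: -43255/8 ≈ -5406.9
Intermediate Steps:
u(V, D) = 2/(D + V) (u(V, D) = 2/(V + D) = 2/(D + V))
(u(2, 14)*211)*(-205) = ((2/(14 + 2))*211)*(-205) = ((2/16)*211)*(-205) = ((2*(1/16))*211)*(-205) = ((⅛)*211)*(-205) = (211/8)*(-205) = -43255/8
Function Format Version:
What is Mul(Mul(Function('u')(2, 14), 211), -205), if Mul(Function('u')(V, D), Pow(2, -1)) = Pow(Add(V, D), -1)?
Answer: Rational(-43255, 8) ≈ -5406.9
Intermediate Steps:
Function('u')(V, D) = Mul(2, Pow(Add(D, V), -1)) (Function('u')(V, D) = Mul(2, Pow(Add(V, D), -1)) = Mul(2, Pow(Add(D, V), -1)))
Mul(Mul(Function('u')(2, 14), 211), -205) = Mul(Mul(Mul(2, Pow(Add(14, 2), -1)), 211), -205) = Mul(Mul(Mul(2, Pow(16, -1)), 211), -205) = Mul(Mul(Mul(2, Rational(1, 16)), 211), -205) = Mul(Mul(Rational(1, 8), 211), -205) = Mul(Rational(211, 8), -205) = Rational(-43255, 8)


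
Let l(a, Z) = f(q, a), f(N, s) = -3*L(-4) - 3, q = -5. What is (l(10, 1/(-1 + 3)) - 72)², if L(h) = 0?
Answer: 5625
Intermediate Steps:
f(N, s) = -3 (f(N, s) = -3*0 - 3 = 0 - 3 = -3)
l(a, Z) = -3
(l(10, 1/(-1 + 3)) - 72)² = (-3 - 72)² = (-75)² = 5625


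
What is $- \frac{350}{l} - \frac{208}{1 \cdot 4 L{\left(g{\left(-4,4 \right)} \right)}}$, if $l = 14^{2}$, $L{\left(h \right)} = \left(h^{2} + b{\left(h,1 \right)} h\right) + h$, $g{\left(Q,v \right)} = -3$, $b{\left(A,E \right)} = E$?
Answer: $- \frac{803}{42} \approx -19.119$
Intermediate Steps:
$L{\left(h \right)} = h^{2} + 2 h$ ($L{\left(h \right)} = \left(h^{2} + 1 h\right) + h = \left(h^{2} + h\right) + h = \left(h + h^{2}\right) + h = h^{2} + 2 h$)
$l = 196$
$- \frac{350}{l} - \frac{208}{1 \cdot 4 L{\left(g{\left(-4,4 \right)} \right)}} = - \frac{350}{196} - \frac{208}{1 \cdot 4 \left(- 3 \left(2 - 3\right)\right)} = \left(-350\right) \frac{1}{196} - \frac{208}{4 \left(\left(-3\right) \left(-1\right)\right)} = - \frac{25}{14} - \frac{208}{4 \cdot 3} = - \frac{25}{14} - \frac{208}{12} = - \frac{25}{14} - \frac{52}{3} = - \frac{803}{42}$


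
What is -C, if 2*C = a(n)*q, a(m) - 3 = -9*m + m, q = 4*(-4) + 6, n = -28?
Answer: 1135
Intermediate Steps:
q = -10 (q = -16 + 6 = -10)
a(m) = 3 - 8*m (a(m) = 3 + (-9*m + m) = 3 - 8*m)
C = -1135 (C = ((3 - 8*(-28))*(-10))/2 = ((3 + 224)*(-10))/2 = (227*(-10))/2 = (½)*(-2270) = -1135)
-C = -1*(-1135) = 1135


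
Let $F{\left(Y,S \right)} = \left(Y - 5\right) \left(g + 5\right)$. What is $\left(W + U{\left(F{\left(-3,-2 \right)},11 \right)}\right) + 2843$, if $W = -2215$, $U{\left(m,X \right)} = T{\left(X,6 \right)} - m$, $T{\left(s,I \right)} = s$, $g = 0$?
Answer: $679$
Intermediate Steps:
$F{\left(Y,S \right)} = -25 + 5 Y$ ($F{\left(Y,S \right)} = \left(Y - 5\right) \left(0 + 5\right) = \left(-5 + Y\right) 5 = -25 + 5 Y$)
$U{\left(m,X \right)} = X - m$
$\left(W + U{\left(F{\left(-3,-2 \right)},11 \right)}\right) + 2843 = \left(-2215 + \left(11 - \left(-25 + 5 \left(-3\right)\right)\right)\right) + 2843 = \left(-2215 + \left(11 - \left(-25 - 15\right)\right)\right) + 2843 = \left(-2215 + \left(11 - -40\right)\right) + 2843 = \left(-2215 + \left(11 + 40\right)\right) + 2843 = \left(-2215 + 51\right) + 2843 = -2164 + 2843 = 679$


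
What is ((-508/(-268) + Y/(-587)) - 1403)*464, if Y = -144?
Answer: -25563796960/39329 ≈ -6.5000e+5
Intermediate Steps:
((-508/(-268) + Y/(-587)) - 1403)*464 = ((-508/(-268) - 144/(-587)) - 1403)*464 = ((-508*(-1/268) - 144*(-1/587)) - 1403)*464 = ((127/67 + 144/587) - 1403)*464 = (84197/39329 - 1403)*464 = -55094390/39329*464 = -25563796960/39329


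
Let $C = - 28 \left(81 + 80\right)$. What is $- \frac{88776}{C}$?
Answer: $\frac{22194}{1127} \approx 19.693$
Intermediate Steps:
$C = -4508$ ($C = \left(-28\right) 161 = -4508$)
$- \frac{88776}{C} = - \frac{88776}{-4508} = \left(-88776\right) \left(- \frac{1}{4508}\right) = \frac{22194}{1127}$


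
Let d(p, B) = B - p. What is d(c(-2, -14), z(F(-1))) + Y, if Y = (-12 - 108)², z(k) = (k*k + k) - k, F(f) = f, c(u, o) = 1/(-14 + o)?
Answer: 403229/28 ≈ 14401.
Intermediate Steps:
z(k) = k² (z(k) = (k² + k) - k = (k + k²) - k = k²)
Y = 14400 (Y = (-120)² = 14400)
d(c(-2, -14), z(F(-1))) + Y = ((-1)² - 1/(-14 - 14)) + 14400 = (1 - 1/(-28)) + 14400 = (1 - 1*(-1/28)) + 14400 = (1 + 1/28) + 14400 = 29/28 + 14400 = 403229/28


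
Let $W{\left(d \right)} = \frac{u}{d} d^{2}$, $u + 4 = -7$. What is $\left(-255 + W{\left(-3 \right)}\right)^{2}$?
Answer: $49284$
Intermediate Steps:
$u = -11$ ($u = -4 - 7 = -11$)
$W{\left(d \right)} = - 11 d$ ($W{\left(d \right)} = - \frac{11}{d} d^{2} = - 11 d$)
$\left(-255 + W{\left(-3 \right)}\right)^{2} = \left(-255 - -33\right)^{2} = \left(-255 + 33\right)^{2} = \left(-222\right)^{2} = 49284$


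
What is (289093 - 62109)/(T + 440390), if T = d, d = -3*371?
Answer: 226984/439277 ≈ 0.51672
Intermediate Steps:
d = -1113
T = -1113
(289093 - 62109)/(T + 440390) = (289093 - 62109)/(-1113 + 440390) = 226984/439277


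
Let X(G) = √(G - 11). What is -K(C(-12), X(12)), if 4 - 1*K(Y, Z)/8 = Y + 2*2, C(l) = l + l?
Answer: -192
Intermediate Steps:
X(G) = √(-11 + G)
C(l) = 2*l
K(Y, Z) = -8*Y (K(Y, Z) = 32 - 8*(Y + 2*2) = 32 - 8*(Y + 4) = 32 - 8*(4 + Y) = 32 + (-32 - 8*Y) = -8*Y)
-K(C(-12), X(12)) = -(-8)*2*(-12) = -(-8)*(-24) = -1*192 = -192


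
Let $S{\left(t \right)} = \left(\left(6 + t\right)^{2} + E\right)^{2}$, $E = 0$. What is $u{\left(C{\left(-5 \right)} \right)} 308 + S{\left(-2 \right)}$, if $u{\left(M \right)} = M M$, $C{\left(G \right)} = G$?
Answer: $7956$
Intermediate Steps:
$u{\left(M \right)} = M^{2}$
$S{\left(t \right)} = \left(6 + t\right)^{4}$ ($S{\left(t \right)} = \left(\left(6 + t\right)^{2} + 0\right)^{2} = \left(\left(6 + t\right)^{2}\right)^{2} = \left(6 + t\right)^{4}$)
$u{\left(C{\left(-5 \right)} \right)} 308 + S{\left(-2 \right)} = \left(-5\right)^{2} \cdot 308 + \left(6 - 2\right)^{4} = 25 \cdot 308 + 4^{4} = 7700 + 256 = 7956$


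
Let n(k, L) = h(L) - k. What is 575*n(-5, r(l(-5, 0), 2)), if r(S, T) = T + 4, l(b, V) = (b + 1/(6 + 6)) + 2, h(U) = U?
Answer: 6325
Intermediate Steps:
l(b, V) = 25/12 + b (l(b, V) = (b + 1/12) + 2 = (1/12 + b) + 2 = 25/12 + b)
r(S, T) = 4 + T
n(k, L) = L - k
575*n(-5, r(l(-5, 0), 2)) = 575*((4 + 2) - 1*(-5)) = 575*(6 + 5) = 575*11 = 6325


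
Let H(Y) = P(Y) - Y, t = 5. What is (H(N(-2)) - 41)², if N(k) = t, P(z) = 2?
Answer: 1936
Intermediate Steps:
N(k) = 5
H(Y) = 2 - Y
(H(N(-2)) - 41)² = ((2 - 1*5) - 41)² = ((2 - 5) - 41)² = (-3 - 41)² = (-44)² = 1936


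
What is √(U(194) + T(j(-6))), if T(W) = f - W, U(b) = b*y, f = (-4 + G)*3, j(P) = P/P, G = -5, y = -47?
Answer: I*√9146 ≈ 95.635*I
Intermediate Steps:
j(P) = 1
f = -27 (f = (-4 - 5)*3 = -9*3 = -27)
U(b) = -47*b (U(b) = b*(-47) = -47*b)
T(W) = -27 - W
√(U(194) + T(j(-6))) = √(-47*194 + (-27 - 1*1)) = √(-9118 + (-27 - 1)) = √(-9118 - 28) = √(-9146) = I*√9146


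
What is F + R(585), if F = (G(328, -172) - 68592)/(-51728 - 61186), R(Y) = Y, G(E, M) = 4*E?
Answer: 33060985/56457 ≈ 585.60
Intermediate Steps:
F = 33640/56457 (F = (4*328 - 68592)/(-51728 - 61186) = (1312 - 68592)/(-112914) = -67280*(-1/112914) = 33640/56457 ≈ 0.59585)
F + R(585) = 33640/56457 + 585 = 33060985/56457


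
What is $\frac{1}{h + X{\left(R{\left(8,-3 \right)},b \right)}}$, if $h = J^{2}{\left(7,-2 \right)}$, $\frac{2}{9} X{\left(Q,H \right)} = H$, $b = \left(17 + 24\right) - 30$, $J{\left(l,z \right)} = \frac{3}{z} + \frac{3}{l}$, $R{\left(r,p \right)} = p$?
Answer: $\frac{196}{9927} \approx 0.019744$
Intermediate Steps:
$J{\left(l,z \right)} = \frac{3}{l} + \frac{3}{z}$
$b = 11$ ($b = 41 - 30 = 11$)
$X{\left(Q,H \right)} = \frac{9 H}{2}$
$h = \frac{225}{196}$ ($h = \left(\frac{3}{7} + \frac{3}{-2}\right)^{2} = \left(3 \cdot \frac{1}{7} + 3 \left(- \frac{1}{2}\right)\right)^{2} = \left(\frac{3}{7} - \frac{3}{2}\right)^{2} = \left(- \frac{15}{14}\right)^{2} = \frac{225}{196} \approx 1.148$)
$\frac{1}{h + X{\left(R{\left(8,-3 \right)},b \right)}} = \frac{1}{\frac{225}{196} + \frac{9}{2} \cdot 11} = \frac{1}{\frac{225}{196} + \frac{99}{2}} = \frac{1}{\frac{9927}{196}} = \frac{196}{9927}$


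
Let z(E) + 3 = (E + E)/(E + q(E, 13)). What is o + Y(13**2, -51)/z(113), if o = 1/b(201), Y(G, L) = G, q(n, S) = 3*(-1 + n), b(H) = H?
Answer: -15250960/225321 ≈ -67.685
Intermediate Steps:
q(n, S) = -3 + 3*n
z(E) = -3 + 2*E/(-3 + 4*E) (z(E) = -3 + (E + E)/(E + (-3 + 3*E)) = -3 + (2*E)/(-3 + 4*E) = -3 + 2*E/(-3 + 4*E))
o = 1/201 ≈ 0.0049751
o + Y(13**2, -51)/z(113) = 1/201 + 13**2/(((9 - 10*113)/(-3 + 4*113))) = 1/201 + 169/(((9 - 1130)/(-3 + 452))) = 1/201 + 169/((-1121/449)) = 1/201 + 169/(((1/449)*(-1121))) = 1/201 + 169/(-1121/449) = 1/201 + 169*(-449/1121) = 1/201 - 75881/1121 = -15250960/225321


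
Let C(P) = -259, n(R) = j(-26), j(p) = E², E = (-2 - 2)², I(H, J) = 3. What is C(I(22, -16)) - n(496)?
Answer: -515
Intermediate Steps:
E = 16 (E = (-4)² = 16)
j(p) = 256 (j(p) = 16² = 256)
n(R) = 256
C(I(22, -16)) - n(496) = -259 - 1*256 = -259 - 256 = -515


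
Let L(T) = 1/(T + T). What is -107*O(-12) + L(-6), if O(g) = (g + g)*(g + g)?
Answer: -739585/12 ≈ -61632.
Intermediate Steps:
O(g) = 4*g**2 (O(g) = (2*g)*(2*g) = 4*g**2)
L(T) = 1/(2*T)
-107*O(-12) + L(-6) = -428*(-12)**2 + (1/2)/(-6) = -428*144 + (1/2)*(-1/6) = -107*576 - 1/12 = -61632 - 1/12 = -739585/12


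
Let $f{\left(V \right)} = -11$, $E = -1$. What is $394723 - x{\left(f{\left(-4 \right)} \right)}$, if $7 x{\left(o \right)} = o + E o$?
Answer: $394723$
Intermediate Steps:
$x{\left(o \right)} = 0$ ($x{\left(o \right)} = \frac{o - o}{7} = \frac{1}{7} \cdot 0 = 0$)
$394723 - x{\left(f{\left(-4 \right)} \right)} = 394723 - 0 = 394723 + 0 = 394723$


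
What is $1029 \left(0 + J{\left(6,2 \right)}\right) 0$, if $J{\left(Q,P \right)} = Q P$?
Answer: $0$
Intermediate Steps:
$J{\left(Q,P \right)} = P Q$
$1029 \left(0 + J{\left(6,2 \right)}\right) 0 = 1029 \left(0 + 2 \cdot 6\right) 0 = 1029 \left(0 + 12\right) 0 = 1029 \cdot 12 \cdot 0 = 1029 \cdot 0 = 0$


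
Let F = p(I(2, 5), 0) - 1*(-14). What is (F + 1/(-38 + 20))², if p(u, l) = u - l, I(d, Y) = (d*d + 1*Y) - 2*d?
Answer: 116281/324 ≈ 358.89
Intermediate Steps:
I(d, Y) = Y + d² - 2*d (I(d, Y) = (d² + Y) - 2*d = (Y + d²) - 2*d = Y + d² - 2*d)
F = 19 (F = ((5 + 2² - 2*2) - 1*0) - 1*(-14) = ((5 + 4 - 4) + 0) + 14 = (5 + 0) + 14 = 5 + 14 = 19)
(F + 1/(-38 + 20))² = (19 + 1/(-38 + 20))² = (19 + 1/(-18))² = (19 - 1/18)² = (341/18)² = 116281/324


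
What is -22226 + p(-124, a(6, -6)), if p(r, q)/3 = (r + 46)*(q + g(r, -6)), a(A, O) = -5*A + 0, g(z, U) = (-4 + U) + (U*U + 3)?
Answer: -21992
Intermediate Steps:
g(z, U) = -1 + U + U² (g(z, U) = (-4 + U) + (U² + 3) = (-4 + U) + (3 + U²) = -1 + U + U²)
a(A, O) = -5*A
p(r, q) = 3*(29 + q)*(46 + r) (p(r, q) = 3*((r + 46)*(q + (-1 - 6 + (-6)²))) = 3*((46 + r)*(q + (-1 - 6 + 36))) = 3*((46 + r)*(q + 29)) = 3*((46 + r)*(29 + q)) = 3*((29 + q)*(46 + r)) = 3*(29 + q)*(46 + r))
-22226 + p(-124, a(6, -6)) = -22226 + (4002 + 87*(-124) + 138*(-5*6) + 3*(-5*6)*(-124)) = -22226 + (4002 - 10788 + 138*(-30) + 3*(-30)*(-124)) = -22226 + (4002 - 10788 - 4140 + 11160) = -22226 + 234 = -21992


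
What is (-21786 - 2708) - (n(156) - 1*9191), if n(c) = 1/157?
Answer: -2402572/157 ≈ -15303.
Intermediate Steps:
n(c) = 1/157
(-21786 - 2708) - (n(156) - 1*9191) = (-21786 - 2708) - (1/157 - 1*9191) = -24494 - (1/157 - 9191) = -24494 - 1*(-1442986/157) = -24494 + 1442986/157 = -2402572/157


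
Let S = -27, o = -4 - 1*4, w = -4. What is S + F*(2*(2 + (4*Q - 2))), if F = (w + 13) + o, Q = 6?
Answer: 21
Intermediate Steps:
o = -8 (o = -4 - 4 = -8)
F = 1 (F = (-4 + 13) - 8 = 9 - 8 = 1)
S + F*(2*(2 + (4*Q - 2))) = -27 + 1*(2*(2 + (4*6 - 2))) = -27 + 1*(2*(2 + (24 - 2))) = -27 + 1*(2*(2 + 22)) = -27 + 1*(2*24) = -27 + 1*48 = -27 + 48 = 21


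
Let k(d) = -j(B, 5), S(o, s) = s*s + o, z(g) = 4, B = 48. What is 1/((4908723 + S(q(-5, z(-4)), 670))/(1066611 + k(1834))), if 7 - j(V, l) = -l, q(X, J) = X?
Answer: 1066599/5357618 ≈ 0.19908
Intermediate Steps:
S(o, s) = o + s² (S(o, s) = s² + o = o + s²)
j(V, l) = 7 + l (j(V, l) = 7 - (-1)*l = 7 + l)
k(d) = -12 (k(d) = -(7 + 5) = -1*12 = -12)
1/((4908723 + S(q(-5, z(-4)), 670))/(1066611 + k(1834))) = 1/((4908723 + (-5 + 670²))/(1066611 - 12)) = 1/((4908723 + (-5 + 448900))/1066599) = 1/((4908723 + 448895)*(1/1066599)) = 1/(5357618*(1/1066599)) = 1/(5357618/1066599) = 1066599/5357618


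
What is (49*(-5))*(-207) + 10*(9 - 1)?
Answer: 50795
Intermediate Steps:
(49*(-5))*(-207) + 10*(9 - 1) = -245*(-207) + 10*8 = 50715 + 80 = 50795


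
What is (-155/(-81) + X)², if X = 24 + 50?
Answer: 37810201/6561 ≈ 5762.9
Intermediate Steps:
X = 74
(-155/(-81) + X)² = (-155/(-81) + 74)² = (-155*(-1/81) + 74)² = (155/81 + 74)² = (6149/81)² = 37810201/6561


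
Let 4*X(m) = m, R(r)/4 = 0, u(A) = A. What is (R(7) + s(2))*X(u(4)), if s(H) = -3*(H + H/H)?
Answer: -9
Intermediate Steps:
R(r) = 0 (R(r) = 4*0 = 0)
s(H) = -3 - 3*H (s(H) = -3*(H + 1) = -3*(1 + H) = -3 - 3*H)
X(m) = m/4
(R(7) + s(2))*X(u(4)) = (0 + (-3 - 3*2))*((¼)*4) = (0 + (-3 - 6))*1 = (0 - 9)*1 = -9*1 = -9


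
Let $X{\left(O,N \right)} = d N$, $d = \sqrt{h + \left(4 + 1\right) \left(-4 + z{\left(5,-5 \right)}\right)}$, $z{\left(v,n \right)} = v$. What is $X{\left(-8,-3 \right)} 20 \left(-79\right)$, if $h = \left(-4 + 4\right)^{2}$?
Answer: $4740 \sqrt{5} \approx 10599.0$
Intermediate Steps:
$h = 0$ ($h = 0^{2} = 0$)
$d = \sqrt{5}$ ($d = \sqrt{0 + \left(4 + 1\right) \left(-4 + 5\right)} = \sqrt{0 + 5 \cdot 1} = \sqrt{0 + 5} = \sqrt{5} \approx 2.2361$)
$X{\left(O,N \right)} = N \sqrt{5}$ ($X{\left(O,N \right)} = \sqrt{5} N = N \sqrt{5}$)
$X{\left(-8,-3 \right)} 20 \left(-79\right) = - 3 \sqrt{5} \cdot 20 \left(-79\right) = - 60 \sqrt{5} \left(-79\right) = 4740 \sqrt{5}$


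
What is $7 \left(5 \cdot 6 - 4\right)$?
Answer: $182$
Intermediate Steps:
$7 \left(5 \cdot 6 - 4\right) = 7 \left(30 - 4\right) = 7 \cdot 26 = 182$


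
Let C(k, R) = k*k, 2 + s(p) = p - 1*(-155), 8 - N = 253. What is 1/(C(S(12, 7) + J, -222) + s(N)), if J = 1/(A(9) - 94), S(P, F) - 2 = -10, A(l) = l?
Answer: -7225/200939 ≈ -0.035956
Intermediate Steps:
S(P, F) = -8 (S(P, F) = 2 - 10 = -8)
N = -245 (N = 8 - 1*253 = 8 - 253 = -245)
J = -1/85 (J = 1/(9 - 94) = 1/(-85) = -1/85 ≈ -0.011765)
s(p) = 153 + p (s(p) = -2 + (p - 1*(-155)) = -2 + (p + 155) = -2 + (155 + p) = 153 + p)
C(k, R) = k**2
1/(C(S(12, 7) + J, -222) + s(N)) = 1/((-8 - 1/85)**2 + (153 - 245)) = 1/((-681/85)**2 - 92) = 1/(463761/7225 - 92) = 1/(-200939/7225) = -7225/200939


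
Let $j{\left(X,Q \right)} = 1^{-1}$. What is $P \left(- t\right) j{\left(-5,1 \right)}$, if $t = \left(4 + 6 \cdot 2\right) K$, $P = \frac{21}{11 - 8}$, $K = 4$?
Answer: $-448$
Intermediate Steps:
$j{\left(X,Q \right)} = 1$
$P = 7$ ($P = \frac{21}{11 - 8} = \frac{21}{3} = 21 \cdot \frac{1}{3} = 7$)
$t = 64$ ($t = \left(4 + 6 \cdot 2\right) 4 = \left(4 + 12\right) 4 = 16 \cdot 4 = 64$)
$P \left(- t\right) j{\left(-5,1 \right)} = 7 \left(\left(-1\right) 64\right) 1 = 7 \left(-64\right) 1 = \left(-448\right) 1 = -448$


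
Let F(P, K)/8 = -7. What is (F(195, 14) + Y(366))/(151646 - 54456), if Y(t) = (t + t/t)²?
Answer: 134633/97190 ≈ 1.3853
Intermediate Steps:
Y(t) = (1 + t)² (Y(t) = (t + 1)² = (1 + t)²)
F(P, K) = -56 (F(P, K) = 8*(-7) = -56)
(F(195, 14) + Y(366))/(151646 - 54456) = (-56 + (1 + 366)²)/(151646 - 54456) = (-56 + 367²)/97190 = (-56 + 134689)*(1/97190) = 134633*(1/97190) = 134633/97190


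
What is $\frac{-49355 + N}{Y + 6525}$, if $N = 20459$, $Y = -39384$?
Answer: $\frac{9632}{10953} \approx 0.87939$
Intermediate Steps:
$\frac{-49355 + N}{Y + 6525} = \frac{-49355 + 20459}{-39384 + 6525} = - \frac{28896}{-32859} = \left(-28896\right) \left(- \frac{1}{32859}\right) = \frac{9632}{10953}$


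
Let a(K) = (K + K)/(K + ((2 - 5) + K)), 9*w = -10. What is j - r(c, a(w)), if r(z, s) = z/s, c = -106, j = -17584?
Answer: -173349/10 ≈ -17335.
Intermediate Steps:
w = -10/9 (w = (⅑)*(-10) = -10/9 ≈ -1.1111)
a(K) = 2*K/(-3 + 2*K) (a(K) = (2*K)/(K + (-3 + K)) = (2*K)/(-3 + 2*K) = 2*K/(-3 + 2*K))
j - r(c, a(w)) = -17584 - (-106)/(2*(-10/9)/(-3 + 2*(-10/9))) = -17584 - (-106)/(2*(-10/9)/(-3 - 20/9)) = -17584 - (-106)/(2*(-10/9)/(-47/9)) = -17584 - (-106)/(2*(-10/9)*(-9/47)) = -17584 - (-106)/20/47 = -17584 - (-106)*47/20 = -17584 - 1*(-2491/10) = -17584 + 2491/10 = -173349/10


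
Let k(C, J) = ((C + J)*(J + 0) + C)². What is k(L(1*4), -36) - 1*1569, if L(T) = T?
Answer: 1334767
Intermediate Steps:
k(C, J) = (C + J*(C + J))² (k(C, J) = ((C + J)*J + C)² = (J*(C + J) + C)² = (C + J*(C + J))²)
k(L(1*4), -36) - 1*1569 = (1*4 + (-36)² + (1*4)*(-36))² - 1*1569 = (4 + 1296 + 4*(-36))² - 1569 = (4 + 1296 - 144)² - 1569 = 1156² - 1569 = 1336336 - 1569 = 1334767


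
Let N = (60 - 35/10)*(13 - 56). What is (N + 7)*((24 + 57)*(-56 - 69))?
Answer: 49055625/2 ≈ 2.4528e+7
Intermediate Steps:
N = -4859/2 (N = (60 - 35*⅒)*(-43) = (60 - 7/2)*(-43) = (113/2)*(-43) = -4859/2 ≈ -2429.5)
(N + 7)*((24 + 57)*(-56 - 69)) = (-4859/2 + 7)*((24 + 57)*(-56 - 69)) = -392445*(-125)/2 = -4845/2*(-10125) = 49055625/2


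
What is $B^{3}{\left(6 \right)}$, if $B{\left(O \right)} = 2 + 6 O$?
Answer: $54872$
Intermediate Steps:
$B^{3}{\left(6 \right)} = \left(2 + 6 \cdot 6\right)^{3} = \left(2 + 36\right)^{3} = 38^{3} = 54872$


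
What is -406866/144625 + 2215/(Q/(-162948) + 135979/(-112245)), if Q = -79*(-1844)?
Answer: -489566505120025341/464112576872750 ≈ -1054.8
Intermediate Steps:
Q = 145676
-406866/144625 + 2215/(Q/(-162948) + 135979/(-112245)) = -406866/144625 + 2215/(145676/(-162948) + 135979/(-112245)) = -406866*1/144625 + 2215/(145676*(-1/162948) + 135979*(-1/112245)) = -406866/144625 + 2215/(-36419/40737 - 135979/112245) = -406866/144625 + 2215/(-3209075726/1524174855) = -406866/144625 + 2215*(-1524174855/3209075726) = -406866/144625 - 3376047303825/3209075726 = -489566505120025341/464112576872750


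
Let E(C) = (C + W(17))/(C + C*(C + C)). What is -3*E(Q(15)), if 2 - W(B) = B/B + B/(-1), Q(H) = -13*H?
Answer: 177/25285 ≈ 0.0070002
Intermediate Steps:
W(B) = 1 + B (W(B) = 2 - (B/B + B/(-1)) = 2 - (1 + B*(-1)) = 2 - (1 - B) = 2 + (-1 + B) = 1 + B)
E(C) = (18 + C)/(C + 2*C**2) (E(C) = (C + (1 + 17))/(C + C*(C + C)) = (C + 18)/(C + C*(2*C)) = (18 + C)/(C + 2*C**2))
-3*E(Q(15)) = -3*(18 - 13*15)/(((-13*15))*(1 + 2*(-13*15))) = -3*(18 - 195)/((-195)*(1 + 2*(-195))) = -(-1)*(-177)/(65*(1 - 390)) = -(-1)*(-177)/(65*(-389)) = -(-1)*(-1)*(-177)/(65*389) = -3*(-59/25285) = 177/25285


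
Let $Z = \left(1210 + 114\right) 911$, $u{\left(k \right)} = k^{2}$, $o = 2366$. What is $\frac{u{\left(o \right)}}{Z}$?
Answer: $\frac{1399489}{301541} \approx 4.6411$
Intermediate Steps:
$Z = 1206164$ ($Z = 1324 \cdot 911 = 1206164$)
$\frac{u{\left(o \right)}}{Z} = \frac{2366^{2}}{1206164} = 5597956 \cdot \frac{1}{1206164} = \frac{1399489}{301541}$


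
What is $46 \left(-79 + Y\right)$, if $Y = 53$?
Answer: $-1196$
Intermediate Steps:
$46 \left(-79 + Y\right) = 46 \left(-79 + 53\right) = 46 \left(-26\right) = -1196$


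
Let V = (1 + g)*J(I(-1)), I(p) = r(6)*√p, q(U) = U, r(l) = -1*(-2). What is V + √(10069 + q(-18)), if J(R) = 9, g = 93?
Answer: 846 + 23*√19 ≈ 946.25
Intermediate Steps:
r(l) = 2
I(p) = 2*√p
V = 846 (V = (1 + 93)*9 = 94*9 = 846)
V + √(10069 + q(-18)) = 846 + √(10069 - 18) = 846 + √10051 = 846 + 23*√19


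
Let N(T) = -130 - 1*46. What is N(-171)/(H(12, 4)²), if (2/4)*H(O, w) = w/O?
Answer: -396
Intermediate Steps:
H(O, w) = 2*w/O (H(O, w) = 2*(w/O) = 2*w/O)
N(T) = -176 (N(T) = -130 - 46 = -176)
N(-171)/(H(12, 4)²) = -176/((2*4/12)²) = -176/((2*4*(1/12))²) = -176/((⅔)²) = -176/4/9 = -176*9/4 = -396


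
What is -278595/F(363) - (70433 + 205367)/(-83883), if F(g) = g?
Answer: -7756422995/10149843 ≈ -764.19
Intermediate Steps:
-278595/F(363) - (70433 + 205367)/(-83883) = -278595/363 - (70433 + 205367)/(-83883) = -278595*1/363 - 1*275800*(-1/83883) = -92865/121 - 275800*(-1/83883) = -92865/121 + 275800/83883 = -7756422995/10149843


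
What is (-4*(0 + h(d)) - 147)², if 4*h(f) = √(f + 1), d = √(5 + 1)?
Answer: (147 + √(1 + √6))² ≈ 22159.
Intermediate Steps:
d = √6 ≈ 2.4495
h(f) = √(1 + f)/4 (h(f) = √(f + 1)/4 = √(1 + f)/4)
(-4*(0 + h(d)) - 147)² = (-4*(0 + √(1 + √6)/4) - 147)² = (-√(1 + √6) - 147)² = (-147 - √(1 + √6))²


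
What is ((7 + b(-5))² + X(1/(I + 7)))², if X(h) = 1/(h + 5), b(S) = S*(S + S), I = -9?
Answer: 855153049/81 ≈ 1.0557e+7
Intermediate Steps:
b(S) = 2*S² (b(S) = S*(2*S) = 2*S²)
X(h) = 1/(5 + h)
((7 + b(-5))² + X(1/(I + 7)))² = ((7 + 2*(-5)²)² + 1/(5 + 1/(-9 + 7)))² = ((7 + 2*25)² + 1/(5 + 1/(-2)))² = ((7 + 50)² + 1/(5 - ½))² = (57² + 1/(9/2))² = (3249 + 2/9)² = (29243/9)² = 855153049/81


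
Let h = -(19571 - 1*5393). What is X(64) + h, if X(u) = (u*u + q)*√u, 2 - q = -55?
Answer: 19046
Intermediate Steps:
q = 57 (q = 2 - 1*(-55) = 2 + 55 = 57)
h = -14178 (h = -(19571 - 5393) = -1*14178 = -14178)
X(u) = √u*(57 + u²) (X(u) = (u*u + 57)*√u = (u² + 57)*√u = (57 + u²)*√u = √u*(57 + u²))
X(64) + h = √64*(57 + 64²) - 14178 = 8*(57 + 4096) - 14178 = 8*4153 - 14178 = 33224 - 14178 = 19046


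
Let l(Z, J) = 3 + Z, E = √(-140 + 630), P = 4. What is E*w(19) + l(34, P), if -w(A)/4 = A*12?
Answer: 37 - 6384*√10 ≈ -20151.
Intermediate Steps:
E = 7*√10 (E = √490 = 7*√10 ≈ 22.136)
w(A) = -48*A (w(A) = -4*A*12 = -48*A)
E*w(19) + l(34, P) = (7*√10)*(-48*19) + (3 + 34) = (7*√10)*(-912) + 37 = -6384*√10 + 37 = 37 - 6384*√10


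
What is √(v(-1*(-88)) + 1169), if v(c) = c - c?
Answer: √1169 ≈ 34.191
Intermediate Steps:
v(c) = 0
√(v(-1*(-88)) + 1169) = √(0 + 1169) = √1169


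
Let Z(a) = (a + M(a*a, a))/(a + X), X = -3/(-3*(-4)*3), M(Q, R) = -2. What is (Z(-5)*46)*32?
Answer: 123648/61 ≈ 2027.0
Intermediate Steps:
X = -1/12 (X = -3/(12*3) = -3/36 = -3*1/36 = -1/12 ≈ -0.083333)
Z(a) = (-2 + a)/(-1/12 + a) (Z(a) = (a - 2)/(a - 1/12) = (-2 + a)/(-1/12 + a))
(Z(-5)*46)*32 = ((12*(-2 - 5)/(-1 + 12*(-5)))*46)*32 = ((12*(-7)/(-1 - 60))*46)*32 = ((12*(-7)/(-61))*46)*32 = ((12*(-1/61)*(-7))*46)*32 = ((84/61)*46)*32 = (3864/61)*32 = 123648/61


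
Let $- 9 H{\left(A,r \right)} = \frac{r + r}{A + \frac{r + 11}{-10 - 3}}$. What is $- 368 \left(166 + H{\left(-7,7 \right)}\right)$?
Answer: $- \frac{59994304}{981} \approx -61156.0$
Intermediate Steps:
$H{\left(A,r \right)} = - \frac{2 r}{9 \left(- \frac{11}{13} + A - \frac{r}{13}\right)}$ ($H{\left(A,r \right)} = - \frac{\left(r + r\right) \frac{1}{A + \frac{r + 11}{-10 - 3}}}{9} = - \frac{2 r \frac{1}{A + \frac{11 + r}{-13}}}{9} = - \frac{2 r \frac{1}{A + \left(11 + r\right) \left(- \frac{1}{13}\right)}}{9} = - \frac{2 r \frac{1}{A - \left(\frac{11}{13} + \frac{r}{13}\right)}}{9} = - \frac{2 r \frac{1}{- \frac{11}{13} + A - \frac{r}{13}}}{9} = - \frac{2 r}{9 \left(- \frac{11}{13} + A - \frac{r}{13}\right)}$)
$- 368 \left(166 + H{\left(-7,7 \right)}\right) = - 368 \left(166 + \frac{26}{9} \cdot 7 \frac{1}{11 + 7 - -91}\right) = - 368 \left(166 + \frac{26}{9} \cdot 7 \frac{1}{11 + 7 + 91}\right) = - 368 \left(166 + \frac{26}{9} \cdot 7 \cdot \frac{1}{109}\right) = - 368 \left(166 + \frac{182}{981}\right) = \left(-368\right) \frac{163028}{981} = - \frac{59994304}{981}$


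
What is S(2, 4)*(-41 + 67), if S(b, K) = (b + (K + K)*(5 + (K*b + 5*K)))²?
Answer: 1839656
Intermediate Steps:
S(b, K) = (b + 2*K*(5 + 5*K + K*b))² (S(b, K) = (b + (2*K)*(5 + (5*K + K*b)))² = (b + (2*K)*(5 + 5*K + K*b))² = (b + 2*K*(5 + 5*K + K*b))²)
S(2, 4)*(-41 + 67) = (2 + 10*4 + 10*4² + 2*2*4²)²*(-41 + 67) = (2 + 40 + 10*16 + 2*2*16)²*26 = (2 + 40 + 160 + 64)²*26 = 266²*26 = 70756*26 = 1839656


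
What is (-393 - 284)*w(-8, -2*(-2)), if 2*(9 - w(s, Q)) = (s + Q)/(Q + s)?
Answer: -11509/2 ≈ -5754.5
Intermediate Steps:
w(s, Q) = 17/2 (w(s, Q) = 9 - (s + Q)/(2*(Q + s)) = 9 - (Q + s)/(2*(Q + s)) = 9 - 1/2*1 = 9 - 1/2 = 17/2)
(-393 - 284)*w(-8, -2*(-2)) = (-393 - 284)*(17/2) = -677*17/2 = -11509/2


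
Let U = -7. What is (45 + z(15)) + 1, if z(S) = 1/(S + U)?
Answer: 369/8 ≈ 46.125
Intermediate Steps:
z(S) = 1/(-7 + S) (z(S) = 1/(S - 7) = 1/(-7 + S))
(45 + z(15)) + 1 = (45 + 1/(-7 + 15)) + 1 = (45 + 1/8) + 1 = (45 + ⅛) + 1 = 361/8 + 1 = 369/8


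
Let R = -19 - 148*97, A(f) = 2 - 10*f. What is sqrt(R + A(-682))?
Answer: I*sqrt(7553) ≈ 86.908*I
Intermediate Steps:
R = -14375 (R = -19 - 14356 = -14375)
sqrt(R + A(-682)) = sqrt(-14375 + (2 - 10*(-682))) = sqrt(-14375 + (2 + 6820)) = sqrt(-14375 + 6822) = sqrt(-7553) = I*sqrt(7553)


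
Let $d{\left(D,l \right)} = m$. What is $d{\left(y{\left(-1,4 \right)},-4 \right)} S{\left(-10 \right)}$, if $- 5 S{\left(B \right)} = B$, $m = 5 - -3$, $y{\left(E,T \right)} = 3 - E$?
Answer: $16$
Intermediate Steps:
$m = 8$ ($m = 5 + 3 = 8$)
$d{\left(D,l \right)} = 8$
$S{\left(B \right)} = - \frac{B}{5}$
$d{\left(y{\left(-1,4 \right)},-4 \right)} S{\left(-10 \right)} = 8 \left(\left(- \frac{1}{5}\right) \left(-10\right)\right) = 8 \cdot 2 = 16$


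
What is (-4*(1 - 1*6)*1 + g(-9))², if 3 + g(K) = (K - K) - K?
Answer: 676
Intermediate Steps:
g(K) = -3 - K (g(K) = -3 + ((K - K) - K) = -3 + (0 - K) = -3 - K)
(-4*(1 - 1*6)*1 + g(-9))² = (-4*(1 - 1*6)*1 + (-3 - 1*(-9)))² = (-4*(1 - 6)*1 + (-3 + 9))² = (-4*(-5)*1 + 6)² = (20*1 + 6)² = (20 + 6)² = 26² = 676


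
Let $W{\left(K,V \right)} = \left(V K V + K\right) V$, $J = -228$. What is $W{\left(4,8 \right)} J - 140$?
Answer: $-474380$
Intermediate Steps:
$W{\left(K,V \right)} = V \left(K + K V^{2}\right)$ ($W{\left(K,V \right)} = \left(K V V + K\right) V = \left(K V^{2} + K\right) V = \left(K + K V^{2}\right) V = V \left(K + K V^{2}\right)$)
$W{\left(4,8 \right)} J - 140 = 4 \cdot 8 \left(1 + 8^{2}\right) \left(-228\right) - 140 = 4 \cdot 8 \left(1 + 64\right) \left(-228\right) - 140 = 4 \cdot 8 \cdot 65 \left(-228\right) - 140 = 2080 \left(-228\right) - 140 = -474240 - 140 = -474380$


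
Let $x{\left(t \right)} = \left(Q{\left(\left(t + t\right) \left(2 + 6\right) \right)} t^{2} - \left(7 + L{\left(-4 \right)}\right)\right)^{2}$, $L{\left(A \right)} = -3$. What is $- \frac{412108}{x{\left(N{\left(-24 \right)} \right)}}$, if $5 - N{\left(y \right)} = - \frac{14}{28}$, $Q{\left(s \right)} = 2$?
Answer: $- \frac{1648432}{12769} \approx -129.1$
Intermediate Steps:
$N{\left(y \right)} = \frac{11}{2}$ ($N{\left(y \right)} = 5 - - \frac{14}{28} = 5 - \left(-14\right) \frac{1}{28} = 5 - - \frac{1}{2} = 5 + \frac{1}{2} = \frac{11}{2}$)
$x{\left(t \right)} = \left(-4 + 2 t^{2}\right)^{2}$ ($x{\left(t \right)} = \left(2 t^{2} - 4\right)^{2} = \left(-4 + 2 t^{2}\right)^{2}$)
$- \frac{412108}{x{\left(N{\left(-24 \right)} \right)}} = - \frac{412108}{4 \left(-2 + \left(\frac{11}{2}\right)^{2}\right)^{2}} = - \frac{412108}{4 \left(-2 + \frac{121}{4}\right)^{2}} = - \frac{412108}{4 \left(\frac{113}{4}\right)^{2}} = - \frac{412108}{4 \cdot \frac{12769}{16}} = - \frac{412108}{\frac{12769}{4}} = \left(-412108\right) \frac{4}{12769} = - \frac{1648432}{12769}$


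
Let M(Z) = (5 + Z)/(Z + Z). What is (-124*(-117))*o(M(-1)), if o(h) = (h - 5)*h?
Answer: 203112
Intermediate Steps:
M(Z) = (5 + Z)/(2*Z) (M(Z) = (5 + Z)/((2*Z)) = (5 + Z)*(1/(2*Z)) = (5 + Z)/(2*Z))
o(h) = h*(-5 + h) (o(h) = (-5 + h)*h = h*(-5 + h))
(-124*(-117))*o(M(-1)) = (-124*(-117))*(((½)*(5 - 1)/(-1))*(-5 + (½)*(5 - 1)/(-1))) = 14508*(((½)*(-1)*4)*(-5 + (½)*(-1)*4)) = 14508*(-2*(-5 - 2)) = 14508*(-2*(-7)) = 14508*14 = 203112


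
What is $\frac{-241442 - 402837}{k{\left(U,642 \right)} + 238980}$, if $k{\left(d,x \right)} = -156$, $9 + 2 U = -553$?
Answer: $- \frac{644279}{238824} \approx -2.6977$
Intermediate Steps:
$U = -281$ ($U = - \frac{9}{2} + \frac{1}{2} \left(-553\right) = - \frac{9}{2} - \frac{553}{2} = -281$)
$\frac{-241442 - 402837}{k{\left(U,642 \right)} + 238980} = \frac{-241442 - 402837}{-156 + 238980} = - \frac{644279}{238824}$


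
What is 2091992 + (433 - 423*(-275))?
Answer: 2208750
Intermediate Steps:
2091992 + (433 - 423*(-275)) = 2091992 + (433 + 116325) = 2091992 + 116758 = 2208750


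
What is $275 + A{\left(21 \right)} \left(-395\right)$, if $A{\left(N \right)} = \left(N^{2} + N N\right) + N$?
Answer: $-356410$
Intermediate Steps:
$A{\left(N \right)} = N + 2 N^{2}$ ($A{\left(N \right)} = \left(N^{2} + N^{2}\right) + N = 2 N^{2} + N = N + 2 N^{2}$)
$275 + A{\left(21 \right)} \left(-395\right) = 275 + 21 \left(1 + 2 \cdot 21\right) \left(-395\right) = 275 + 21 \left(1 + 42\right) \left(-395\right) = 275 + 21 \cdot 43 \left(-395\right) = 275 + 903 \left(-395\right) = 275 - 356685 = -356410$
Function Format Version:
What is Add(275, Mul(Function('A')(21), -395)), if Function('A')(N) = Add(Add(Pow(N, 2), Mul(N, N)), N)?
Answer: -356410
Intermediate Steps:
Function('A')(N) = Add(N, Mul(2, Pow(N, 2))) (Function('A')(N) = Add(Add(Pow(N, 2), Pow(N, 2)), N) = Add(Mul(2, Pow(N, 2)), N) = Add(N, Mul(2, Pow(N, 2))))
Add(275, Mul(Function('A')(21), -395)) = Add(275, Mul(Mul(21, Add(1, Mul(2, 21))), -395)) = Add(275, Mul(Mul(21, Add(1, 42)), -395)) = Add(275, Mul(Mul(21, 43), -395)) = Add(275, Mul(903, -395)) = Add(275, -356685) = -356410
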